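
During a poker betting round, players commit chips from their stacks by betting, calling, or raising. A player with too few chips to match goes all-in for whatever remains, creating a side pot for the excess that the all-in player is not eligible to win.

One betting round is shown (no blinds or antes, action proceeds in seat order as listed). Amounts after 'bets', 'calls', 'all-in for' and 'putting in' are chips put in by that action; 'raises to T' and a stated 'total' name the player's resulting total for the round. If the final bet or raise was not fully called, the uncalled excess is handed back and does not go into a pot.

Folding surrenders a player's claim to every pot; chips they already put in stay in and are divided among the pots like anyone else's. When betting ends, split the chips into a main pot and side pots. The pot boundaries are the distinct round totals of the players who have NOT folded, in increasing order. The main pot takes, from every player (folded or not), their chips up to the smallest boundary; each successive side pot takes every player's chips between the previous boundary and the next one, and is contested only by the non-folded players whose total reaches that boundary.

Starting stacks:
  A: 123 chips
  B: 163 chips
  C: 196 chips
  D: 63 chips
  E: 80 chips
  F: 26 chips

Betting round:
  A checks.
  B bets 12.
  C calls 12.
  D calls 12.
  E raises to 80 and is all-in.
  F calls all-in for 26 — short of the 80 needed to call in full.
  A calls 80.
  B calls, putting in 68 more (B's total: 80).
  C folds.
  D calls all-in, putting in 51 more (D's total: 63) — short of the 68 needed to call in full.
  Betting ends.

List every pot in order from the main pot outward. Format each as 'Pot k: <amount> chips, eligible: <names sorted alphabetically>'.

Contributions: A=80, B=80, C=12, D=63, E=80, F=26
Folded: C
Pot levels (distinct totals of non-folded players): 26, 63, 80
Layer 1-26: A 26 + B 26 + C 12 + D 26 + E 26 + F 26 = 142 chips; eligible A, B, D, E, F
Layer 27-63: 37 each from A, B, D, E = 37*4 = 148 chips; eligible A, B, D, E
Layer 64-80: 17 each from A, B, E = 17*3 = 51 chips; eligible A, B, E

Pot 1: 142 chips, eligible: A, B, D, E, F
Pot 2: 148 chips, eligible: A, B, D, E
Pot 3: 51 chips, eligible: A, B, E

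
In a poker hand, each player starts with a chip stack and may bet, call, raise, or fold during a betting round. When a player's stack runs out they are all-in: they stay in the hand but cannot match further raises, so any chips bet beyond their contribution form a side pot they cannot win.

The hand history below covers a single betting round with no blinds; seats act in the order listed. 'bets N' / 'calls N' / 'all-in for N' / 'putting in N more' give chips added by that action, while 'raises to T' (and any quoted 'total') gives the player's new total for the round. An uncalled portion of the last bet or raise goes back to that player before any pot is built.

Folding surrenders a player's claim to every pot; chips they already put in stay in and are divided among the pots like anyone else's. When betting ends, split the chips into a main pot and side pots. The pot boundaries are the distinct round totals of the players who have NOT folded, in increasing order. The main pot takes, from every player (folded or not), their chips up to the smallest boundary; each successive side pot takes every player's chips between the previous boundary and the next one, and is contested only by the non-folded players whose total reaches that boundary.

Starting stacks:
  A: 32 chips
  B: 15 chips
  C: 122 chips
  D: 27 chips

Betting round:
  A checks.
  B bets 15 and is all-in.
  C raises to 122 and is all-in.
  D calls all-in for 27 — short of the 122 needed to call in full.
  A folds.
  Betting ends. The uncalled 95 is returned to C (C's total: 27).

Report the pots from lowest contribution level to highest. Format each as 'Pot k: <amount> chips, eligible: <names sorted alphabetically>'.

Pot 1: 45 chips, eligible: B, C, D
Pot 2: 24 chips, eligible: C, D

Derivation:
Contributions (after 95 returned to C): B=15, C=27, D=27
Folded: A
Pot levels (distinct totals of non-folded players): 15, 27
Layer 1-15: 15 each from B, C, D = 15*3 = 45 chips; eligible B, C, D
Layer 16-27: 12 each from C, D = 12*2 = 24 chips; eligible C, D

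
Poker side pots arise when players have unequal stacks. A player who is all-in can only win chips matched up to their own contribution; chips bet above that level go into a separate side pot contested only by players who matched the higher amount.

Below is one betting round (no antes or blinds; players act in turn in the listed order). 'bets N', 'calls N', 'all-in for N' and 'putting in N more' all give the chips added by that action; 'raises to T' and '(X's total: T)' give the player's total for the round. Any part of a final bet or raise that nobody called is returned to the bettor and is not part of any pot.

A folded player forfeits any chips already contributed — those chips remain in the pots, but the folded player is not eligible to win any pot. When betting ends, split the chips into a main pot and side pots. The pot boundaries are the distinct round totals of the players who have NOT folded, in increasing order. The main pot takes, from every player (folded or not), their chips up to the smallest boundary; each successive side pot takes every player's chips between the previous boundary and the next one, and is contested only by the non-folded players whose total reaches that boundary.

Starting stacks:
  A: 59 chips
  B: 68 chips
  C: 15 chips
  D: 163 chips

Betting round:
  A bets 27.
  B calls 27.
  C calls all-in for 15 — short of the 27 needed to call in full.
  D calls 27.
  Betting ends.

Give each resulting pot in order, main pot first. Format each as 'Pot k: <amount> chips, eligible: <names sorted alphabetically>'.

Pot 1: 60 chips, eligible: A, B, C, D
Pot 2: 36 chips, eligible: A, B, D

Derivation:
Contributions: A=27, B=27, C=15, D=27
Pot levels (distinct totals of non-folded players): 15, 27
Layer 1-15: 15 each from A, B, C, D = 15*4 = 60 chips; eligible A, B, C, D
Layer 16-27: 12 each from A, B, D = 12*3 = 36 chips; eligible A, B, D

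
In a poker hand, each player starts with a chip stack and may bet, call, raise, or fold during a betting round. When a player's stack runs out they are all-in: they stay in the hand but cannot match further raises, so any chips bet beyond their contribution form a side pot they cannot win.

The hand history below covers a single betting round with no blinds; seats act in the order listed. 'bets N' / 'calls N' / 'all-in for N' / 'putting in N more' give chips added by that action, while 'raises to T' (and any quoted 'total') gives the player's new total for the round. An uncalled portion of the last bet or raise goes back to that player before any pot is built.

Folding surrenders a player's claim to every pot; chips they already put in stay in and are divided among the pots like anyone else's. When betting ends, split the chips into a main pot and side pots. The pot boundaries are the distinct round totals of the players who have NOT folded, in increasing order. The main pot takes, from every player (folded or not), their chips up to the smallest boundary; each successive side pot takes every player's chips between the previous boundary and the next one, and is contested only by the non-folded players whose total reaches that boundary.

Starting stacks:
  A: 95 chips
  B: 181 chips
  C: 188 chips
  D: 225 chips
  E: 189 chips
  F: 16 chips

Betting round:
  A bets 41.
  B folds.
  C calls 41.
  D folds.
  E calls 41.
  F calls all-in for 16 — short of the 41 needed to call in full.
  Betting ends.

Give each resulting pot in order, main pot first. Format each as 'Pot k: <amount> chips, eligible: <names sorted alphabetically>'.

Pot 1: 64 chips, eligible: A, C, E, F
Pot 2: 75 chips, eligible: A, C, E

Derivation:
Contributions: A=41, C=41, E=41, F=16
Folded: B, D
Pot levels (distinct totals of non-folded players): 16, 41
Layer 1-16: 16 each from A, C, E, F = 16*4 = 64 chips; eligible A, C, E, F
Layer 17-41: 25 each from A, C, E = 25*3 = 75 chips; eligible A, C, E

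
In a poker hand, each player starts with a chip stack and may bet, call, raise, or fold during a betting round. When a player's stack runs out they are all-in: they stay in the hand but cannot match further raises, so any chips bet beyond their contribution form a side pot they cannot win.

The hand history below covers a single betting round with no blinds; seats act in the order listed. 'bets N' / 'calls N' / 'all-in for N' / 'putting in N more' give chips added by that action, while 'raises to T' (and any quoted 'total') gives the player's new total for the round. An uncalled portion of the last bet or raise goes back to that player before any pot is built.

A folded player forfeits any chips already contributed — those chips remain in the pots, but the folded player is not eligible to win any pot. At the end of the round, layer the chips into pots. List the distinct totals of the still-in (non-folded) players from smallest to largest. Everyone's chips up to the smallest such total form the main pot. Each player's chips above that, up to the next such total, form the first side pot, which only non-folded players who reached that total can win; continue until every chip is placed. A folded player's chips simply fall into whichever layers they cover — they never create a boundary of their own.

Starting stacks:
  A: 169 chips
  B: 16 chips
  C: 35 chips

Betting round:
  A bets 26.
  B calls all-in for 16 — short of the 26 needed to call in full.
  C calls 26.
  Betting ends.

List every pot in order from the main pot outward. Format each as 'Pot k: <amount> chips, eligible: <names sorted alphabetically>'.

Contributions: A=26, B=16, C=26
Pot levels (distinct totals of non-folded players): 16, 26
Layer 1-16: 16 each from A, B, C = 16*3 = 48 chips; eligible A, B, C
Layer 17-26: 10 each from A, C = 10*2 = 20 chips; eligible A, C

Pot 1: 48 chips, eligible: A, B, C
Pot 2: 20 chips, eligible: A, C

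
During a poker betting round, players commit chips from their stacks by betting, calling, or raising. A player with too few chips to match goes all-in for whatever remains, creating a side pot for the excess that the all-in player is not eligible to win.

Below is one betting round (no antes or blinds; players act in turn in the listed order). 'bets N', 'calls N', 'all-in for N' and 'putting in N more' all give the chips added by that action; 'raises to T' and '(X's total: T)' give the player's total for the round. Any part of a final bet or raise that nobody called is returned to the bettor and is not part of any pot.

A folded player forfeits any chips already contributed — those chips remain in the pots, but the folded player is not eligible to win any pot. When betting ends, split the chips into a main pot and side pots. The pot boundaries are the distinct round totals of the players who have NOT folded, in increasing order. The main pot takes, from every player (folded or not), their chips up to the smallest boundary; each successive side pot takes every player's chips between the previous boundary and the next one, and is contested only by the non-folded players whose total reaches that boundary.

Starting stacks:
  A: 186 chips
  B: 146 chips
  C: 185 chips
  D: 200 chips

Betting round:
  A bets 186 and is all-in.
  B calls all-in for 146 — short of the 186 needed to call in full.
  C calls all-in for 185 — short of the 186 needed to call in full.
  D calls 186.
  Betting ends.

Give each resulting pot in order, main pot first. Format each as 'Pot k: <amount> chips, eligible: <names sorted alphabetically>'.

Pot 1: 584 chips, eligible: A, B, C, D
Pot 2: 117 chips, eligible: A, C, D
Pot 3: 2 chips, eligible: A, D

Derivation:
Contributions: A=186, B=146, C=185, D=186
Pot levels (distinct totals of non-folded players): 146, 185, 186
Layer 1-146: 146 each from A, B, C, D = 146*4 = 584 chips; eligible A, B, C, D
Layer 147-185: 39 each from A, C, D = 39*3 = 117 chips; eligible A, C, D
Layer 186-186: 1 each from A, D = 1*2 = 2 chips; eligible A, D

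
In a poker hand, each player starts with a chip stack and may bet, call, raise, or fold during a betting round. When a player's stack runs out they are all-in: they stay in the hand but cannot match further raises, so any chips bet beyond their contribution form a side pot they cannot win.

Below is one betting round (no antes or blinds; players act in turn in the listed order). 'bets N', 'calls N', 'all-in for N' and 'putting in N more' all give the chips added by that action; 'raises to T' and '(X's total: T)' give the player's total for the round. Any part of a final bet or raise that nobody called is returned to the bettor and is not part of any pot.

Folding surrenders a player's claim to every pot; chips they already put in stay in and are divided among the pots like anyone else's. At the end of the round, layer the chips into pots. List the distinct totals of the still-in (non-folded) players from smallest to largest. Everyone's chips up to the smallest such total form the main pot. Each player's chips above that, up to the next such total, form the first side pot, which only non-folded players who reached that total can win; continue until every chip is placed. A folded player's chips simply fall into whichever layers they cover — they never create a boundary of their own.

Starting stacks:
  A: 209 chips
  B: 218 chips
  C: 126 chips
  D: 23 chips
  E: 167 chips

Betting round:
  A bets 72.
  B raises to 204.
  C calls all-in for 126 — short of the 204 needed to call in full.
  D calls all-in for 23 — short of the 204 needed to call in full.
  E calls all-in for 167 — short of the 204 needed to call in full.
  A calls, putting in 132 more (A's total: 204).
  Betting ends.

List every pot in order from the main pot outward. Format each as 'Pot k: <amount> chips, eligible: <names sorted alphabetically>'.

Contributions: A=204, B=204, C=126, D=23, E=167
Pot levels (distinct totals of non-folded players): 23, 126, 167, 204
Layer 1-23: 23 each from A, B, C, D, E = 23*5 = 115 chips; eligible A, B, C, D, E
Layer 24-126: 103 each from A, B, C, E = 103*4 = 412 chips; eligible A, B, C, E
Layer 127-167: 41 each from A, B, E = 41*3 = 123 chips; eligible A, B, E
Layer 168-204: 37 each from A, B = 37*2 = 74 chips; eligible A, B

Pot 1: 115 chips, eligible: A, B, C, D, E
Pot 2: 412 chips, eligible: A, B, C, E
Pot 3: 123 chips, eligible: A, B, E
Pot 4: 74 chips, eligible: A, B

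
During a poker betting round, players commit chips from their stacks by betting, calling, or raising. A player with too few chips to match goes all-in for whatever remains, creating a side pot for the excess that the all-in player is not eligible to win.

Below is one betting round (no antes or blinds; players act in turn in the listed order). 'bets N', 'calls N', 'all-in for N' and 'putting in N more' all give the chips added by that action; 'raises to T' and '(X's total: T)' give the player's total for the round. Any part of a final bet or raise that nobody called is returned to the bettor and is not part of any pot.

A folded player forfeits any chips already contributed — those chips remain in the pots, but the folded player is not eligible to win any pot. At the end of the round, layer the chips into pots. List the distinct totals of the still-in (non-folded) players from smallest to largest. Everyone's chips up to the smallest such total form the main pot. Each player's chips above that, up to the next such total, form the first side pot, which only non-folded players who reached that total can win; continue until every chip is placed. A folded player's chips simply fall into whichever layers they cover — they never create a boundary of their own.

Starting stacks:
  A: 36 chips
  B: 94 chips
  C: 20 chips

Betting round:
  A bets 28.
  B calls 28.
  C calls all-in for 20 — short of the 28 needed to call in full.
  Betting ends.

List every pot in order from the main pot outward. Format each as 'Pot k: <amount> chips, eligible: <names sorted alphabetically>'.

Pot 1: 60 chips, eligible: A, B, C
Pot 2: 16 chips, eligible: A, B

Derivation:
Contributions: A=28, B=28, C=20
Pot levels (distinct totals of non-folded players): 20, 28
Layer 1-20: 20 each from A, B, C = 20*3 = 60 chips; eligible A, B, C
Layer 21-28: 8 each from A, B = 8*2 = 16 chips; eligible A, B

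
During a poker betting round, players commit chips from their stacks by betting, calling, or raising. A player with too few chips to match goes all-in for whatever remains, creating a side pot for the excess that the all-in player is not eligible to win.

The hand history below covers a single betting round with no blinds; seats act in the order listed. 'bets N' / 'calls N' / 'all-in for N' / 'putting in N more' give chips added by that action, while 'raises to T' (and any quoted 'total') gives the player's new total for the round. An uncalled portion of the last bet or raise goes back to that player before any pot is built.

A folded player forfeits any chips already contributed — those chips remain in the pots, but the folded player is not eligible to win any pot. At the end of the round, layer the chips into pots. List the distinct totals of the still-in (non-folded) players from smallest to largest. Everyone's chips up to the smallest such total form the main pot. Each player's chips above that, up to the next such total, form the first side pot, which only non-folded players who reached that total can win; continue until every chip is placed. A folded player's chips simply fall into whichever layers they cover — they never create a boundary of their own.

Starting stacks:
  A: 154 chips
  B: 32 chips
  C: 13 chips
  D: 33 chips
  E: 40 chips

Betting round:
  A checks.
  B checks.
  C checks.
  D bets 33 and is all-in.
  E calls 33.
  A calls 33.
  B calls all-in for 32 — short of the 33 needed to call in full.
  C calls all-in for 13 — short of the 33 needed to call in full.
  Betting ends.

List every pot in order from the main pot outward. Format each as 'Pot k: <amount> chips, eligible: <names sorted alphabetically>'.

Pot 1: 65 chips, eligible: A, B, C, D, E
Pot 2: 76 chips, eligible: A, B, D, E
Pot 3: 3 chips, eligible: A, D, E

Derivation:
Contributions: A=33, B=32, C=13, D=33, E=33
Pot levels (distinct totals of non-folded players): 13, 32, 33
Layer 1-13: 13 each from A, B, C, D, E = 13*5 = 65 chips; eligible A, B, C, D, E
Layer 14-32: 19 each from A, B, D, E = 19*4 = 76 chips; eligible A, B, D, E
Layer 33-33: 1 each from A, D, E = 1*3 = 3 chips; eligible A, D, E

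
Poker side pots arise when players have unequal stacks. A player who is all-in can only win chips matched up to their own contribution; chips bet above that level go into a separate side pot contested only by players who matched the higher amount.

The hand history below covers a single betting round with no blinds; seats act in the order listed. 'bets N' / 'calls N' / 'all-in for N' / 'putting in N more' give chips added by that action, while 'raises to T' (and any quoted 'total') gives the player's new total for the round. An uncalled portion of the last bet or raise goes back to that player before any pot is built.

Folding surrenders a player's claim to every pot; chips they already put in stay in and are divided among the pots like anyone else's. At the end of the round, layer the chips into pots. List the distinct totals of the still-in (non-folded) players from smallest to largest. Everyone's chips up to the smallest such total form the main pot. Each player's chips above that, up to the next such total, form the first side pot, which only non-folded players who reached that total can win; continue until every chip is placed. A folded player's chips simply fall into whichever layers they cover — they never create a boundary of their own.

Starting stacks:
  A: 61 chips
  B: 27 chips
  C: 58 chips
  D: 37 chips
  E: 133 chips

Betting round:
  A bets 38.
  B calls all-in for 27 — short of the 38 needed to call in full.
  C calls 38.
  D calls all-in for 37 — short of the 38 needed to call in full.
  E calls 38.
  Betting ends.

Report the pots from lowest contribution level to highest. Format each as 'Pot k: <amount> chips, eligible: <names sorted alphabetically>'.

Pot 1: 135 chips, eligible: A, B, C, D, E
Pot 2: 40 chips, eligible: A, C, D, E
Pot 3: 3 chips, eligible: A, C, E

Derivation:
Contributions: A=38, B=27, C=38, D=37, E=38
Pot levels (distinct totals of non-folded players): 27, 37, 38
Layer 1-27: 27 each from A, B, C, D, E = 27*5 = 135 chips; eligible A, B, C, D, E
Layer 28-37: 10 each from A, C, D, E = 10*4 = 40 chips; eligible A, C, D, E
Layer 38-38: 1 each from A, C, E = 1*3 = 3 chips; eligible A, C, E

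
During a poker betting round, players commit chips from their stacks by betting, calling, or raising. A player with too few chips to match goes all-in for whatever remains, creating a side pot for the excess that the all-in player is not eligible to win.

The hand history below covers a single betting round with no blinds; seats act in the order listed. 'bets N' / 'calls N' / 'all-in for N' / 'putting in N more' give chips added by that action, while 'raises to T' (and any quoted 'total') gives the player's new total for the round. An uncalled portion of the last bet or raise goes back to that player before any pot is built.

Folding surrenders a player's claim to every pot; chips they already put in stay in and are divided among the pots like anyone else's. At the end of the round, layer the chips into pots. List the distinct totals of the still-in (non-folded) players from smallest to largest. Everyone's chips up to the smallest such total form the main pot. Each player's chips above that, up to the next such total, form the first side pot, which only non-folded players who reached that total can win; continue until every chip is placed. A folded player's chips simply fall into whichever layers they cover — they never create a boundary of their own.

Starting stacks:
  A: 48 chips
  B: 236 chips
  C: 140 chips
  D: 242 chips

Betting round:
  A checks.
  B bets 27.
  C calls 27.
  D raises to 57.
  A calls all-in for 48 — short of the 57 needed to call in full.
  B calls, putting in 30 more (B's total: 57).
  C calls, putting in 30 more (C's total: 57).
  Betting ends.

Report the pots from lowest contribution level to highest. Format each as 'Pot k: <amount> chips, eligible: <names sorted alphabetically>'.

Pot 1: 192 chips, eligible: A, B, C, D
Pot 2: 27 chips, eligible: B, C, D

Derivation:
Contributions: A=48, B=57, C=57, D=57
Pot levels (distinct totals of non-folded players): 48, 57
Layer 1-48: 48 each from A, B, C, D = 48*4 = 192 chips; eligible A, B, C, D
Layer 49-57: 9 each from B, C, D = 9*3 = 27 chips; eligible B, C, D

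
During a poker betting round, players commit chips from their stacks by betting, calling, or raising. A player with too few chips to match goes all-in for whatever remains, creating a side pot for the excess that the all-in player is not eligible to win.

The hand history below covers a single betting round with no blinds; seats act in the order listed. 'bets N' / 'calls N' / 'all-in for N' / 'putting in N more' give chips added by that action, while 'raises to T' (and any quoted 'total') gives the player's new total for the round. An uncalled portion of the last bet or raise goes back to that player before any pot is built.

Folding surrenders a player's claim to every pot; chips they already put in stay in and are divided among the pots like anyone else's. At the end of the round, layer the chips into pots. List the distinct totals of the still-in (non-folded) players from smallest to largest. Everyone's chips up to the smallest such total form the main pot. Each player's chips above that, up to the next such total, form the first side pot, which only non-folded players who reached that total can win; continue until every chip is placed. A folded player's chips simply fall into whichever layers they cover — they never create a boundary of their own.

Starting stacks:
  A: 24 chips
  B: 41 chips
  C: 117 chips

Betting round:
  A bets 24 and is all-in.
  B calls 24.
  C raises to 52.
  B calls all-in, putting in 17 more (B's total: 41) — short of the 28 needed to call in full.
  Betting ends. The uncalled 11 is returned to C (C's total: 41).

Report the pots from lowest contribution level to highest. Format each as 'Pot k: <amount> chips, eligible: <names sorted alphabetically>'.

Contributions (after 11 returned to C): A=24, B=41, C=41
Pot levels (distinct totals of non-folded players): 24, 41
Layer 1-24: 24 each from A, B, C = 24*3 = 72 chips; eligible A, B, C
Layer 25-41: 17 each from B, C = 17*2 = 34 chips; eligible B, C

Pot 1: 72 chips, eligible: A, B, C
Pot 2: 34 chips, eligible: B, C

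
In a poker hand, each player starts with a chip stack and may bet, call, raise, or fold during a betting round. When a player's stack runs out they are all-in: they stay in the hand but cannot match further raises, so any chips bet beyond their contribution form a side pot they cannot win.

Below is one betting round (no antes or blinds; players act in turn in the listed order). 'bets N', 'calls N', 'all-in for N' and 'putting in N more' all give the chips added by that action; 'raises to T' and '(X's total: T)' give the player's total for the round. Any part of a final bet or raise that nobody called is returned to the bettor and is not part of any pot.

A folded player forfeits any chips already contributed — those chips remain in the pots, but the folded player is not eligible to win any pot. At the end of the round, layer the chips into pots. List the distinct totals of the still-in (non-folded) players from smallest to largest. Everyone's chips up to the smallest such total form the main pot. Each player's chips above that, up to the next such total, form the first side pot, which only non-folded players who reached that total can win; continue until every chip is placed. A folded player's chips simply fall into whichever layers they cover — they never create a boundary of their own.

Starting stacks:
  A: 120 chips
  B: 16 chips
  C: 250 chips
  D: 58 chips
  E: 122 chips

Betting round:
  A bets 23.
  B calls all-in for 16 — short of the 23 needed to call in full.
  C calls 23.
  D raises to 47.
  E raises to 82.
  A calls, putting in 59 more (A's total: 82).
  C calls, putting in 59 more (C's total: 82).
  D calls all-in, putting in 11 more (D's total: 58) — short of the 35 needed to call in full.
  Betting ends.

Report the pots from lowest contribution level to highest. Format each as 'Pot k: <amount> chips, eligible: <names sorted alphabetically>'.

Contributions: A=82, B=16, C=82, D=58, E=82
Pot levels (distinct totals of non-folded players): 16, 58, 82
Layer 1-16: 16 each from A, B, C, D, E = 16*5 = 80 chips; eligible A, B, C, D, E
Layer 17-58: 42 each from A, C, D, E = 42*4 = 168 chips; eligible A, C, D, E
Layer 59-82: 24 each from A, C, E = 24*3 = 72 chips; eligible A, C, E

Pot 1: 80 chips, eligible: A, B, C, D, E
Pot 2: 168 chips, eligible: A, C, D, E
Pot 3: 72 chips, eligible: A, C, E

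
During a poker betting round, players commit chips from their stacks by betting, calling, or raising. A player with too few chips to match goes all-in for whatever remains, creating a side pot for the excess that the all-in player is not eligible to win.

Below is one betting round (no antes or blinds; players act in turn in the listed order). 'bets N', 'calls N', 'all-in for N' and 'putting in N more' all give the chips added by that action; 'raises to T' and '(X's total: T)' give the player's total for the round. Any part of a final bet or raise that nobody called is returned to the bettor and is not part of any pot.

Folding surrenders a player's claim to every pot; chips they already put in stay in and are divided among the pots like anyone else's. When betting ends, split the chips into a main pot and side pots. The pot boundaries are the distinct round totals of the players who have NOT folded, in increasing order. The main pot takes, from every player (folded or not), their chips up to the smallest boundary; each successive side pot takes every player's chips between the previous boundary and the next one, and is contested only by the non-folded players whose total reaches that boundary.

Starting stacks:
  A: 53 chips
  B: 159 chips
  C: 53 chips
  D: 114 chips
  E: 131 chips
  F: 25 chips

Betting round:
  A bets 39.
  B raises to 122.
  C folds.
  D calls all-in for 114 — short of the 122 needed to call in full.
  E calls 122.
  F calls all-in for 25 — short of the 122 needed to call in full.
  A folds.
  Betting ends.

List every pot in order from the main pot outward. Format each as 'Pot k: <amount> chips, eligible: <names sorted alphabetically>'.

Contributions: A=39, B=122, D=114, E=122, F=25
Folded: A, C
Pot levels (distinct totals of non-folded players): 25, 114, 122
Layer 1-25: 25 each from A, B, D, E, F = 25*5 = 125 chips; eligible B, D, E, F
Layer 26-114: A 14 + B 89 + D 89 + E 89 = 281 chips; eligible B, D, E
Layer 115-122: 8 each from B, E = 8*2 = 16 chips; eligible B, E

Pot 1: 125 chips, eligible: B, D, E, F
Pot 2: 281 chips, eligible: B, D, E
Pot 3: 16 chips, eligible: B, E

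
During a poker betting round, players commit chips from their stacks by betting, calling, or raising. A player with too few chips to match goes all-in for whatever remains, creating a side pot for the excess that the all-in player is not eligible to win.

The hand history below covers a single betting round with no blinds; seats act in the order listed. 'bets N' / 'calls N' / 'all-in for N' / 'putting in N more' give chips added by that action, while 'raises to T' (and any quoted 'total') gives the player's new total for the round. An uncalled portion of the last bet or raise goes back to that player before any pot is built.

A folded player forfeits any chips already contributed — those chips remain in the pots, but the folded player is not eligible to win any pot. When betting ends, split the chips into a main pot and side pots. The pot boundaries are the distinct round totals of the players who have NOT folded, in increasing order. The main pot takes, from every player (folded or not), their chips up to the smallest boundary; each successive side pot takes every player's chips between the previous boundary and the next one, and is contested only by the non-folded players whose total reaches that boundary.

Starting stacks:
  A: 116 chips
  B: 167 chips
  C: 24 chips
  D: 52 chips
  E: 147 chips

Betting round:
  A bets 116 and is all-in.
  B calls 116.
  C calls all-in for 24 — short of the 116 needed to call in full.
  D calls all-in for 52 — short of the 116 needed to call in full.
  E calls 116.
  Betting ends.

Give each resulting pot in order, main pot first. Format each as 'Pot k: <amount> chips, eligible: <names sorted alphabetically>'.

Contributions: A=116, B=116, C=24, D=52, E=116
Pot levels (distinct totals of non-folded players): 24, 52, 116
Layer 1-24: 24 each from A, B, C, D, E = 24*5 = 120 chips; eligible A, B, C, D, E
Layer 25-52: 28 each from A, B, D, E = 28*4 = 112 chips; eligible A, B, D, E
Layer 53-116: 64 each from A, B, E = 64*3 = 192 chips; eligible A, B, E

Pot 1: 120 chips, eligible: A, B, C, D, E
Pot 2: 112 chips, eligible: A, B, D, E
Pot 3: 192 chips, eligible: A, B, E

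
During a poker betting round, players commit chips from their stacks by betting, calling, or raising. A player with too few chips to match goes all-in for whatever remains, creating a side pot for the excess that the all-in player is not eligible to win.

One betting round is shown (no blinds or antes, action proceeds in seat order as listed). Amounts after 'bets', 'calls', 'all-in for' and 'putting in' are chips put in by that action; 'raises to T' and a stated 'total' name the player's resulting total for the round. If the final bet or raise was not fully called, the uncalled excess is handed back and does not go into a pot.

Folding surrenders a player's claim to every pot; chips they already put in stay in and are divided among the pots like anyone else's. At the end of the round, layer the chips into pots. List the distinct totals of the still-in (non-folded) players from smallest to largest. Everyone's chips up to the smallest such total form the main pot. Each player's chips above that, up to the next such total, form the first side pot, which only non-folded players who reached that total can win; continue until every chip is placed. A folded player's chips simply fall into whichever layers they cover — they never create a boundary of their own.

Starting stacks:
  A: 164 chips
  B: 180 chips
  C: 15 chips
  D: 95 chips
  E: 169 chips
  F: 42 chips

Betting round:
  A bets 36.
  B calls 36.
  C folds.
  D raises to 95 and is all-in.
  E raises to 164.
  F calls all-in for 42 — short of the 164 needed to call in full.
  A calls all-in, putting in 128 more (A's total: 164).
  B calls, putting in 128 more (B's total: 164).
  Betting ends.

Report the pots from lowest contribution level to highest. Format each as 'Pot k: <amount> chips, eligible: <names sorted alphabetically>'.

Contributions: A=164, B=164, D=95, E=164, F=42
Folded: C
Pot levels (distinct totals of non-folded players): 42, 95, 164
Layer 1-42: 42 each from A, B, D, E, F = 42*5 = 210 chips; eligible A, B, D, E, F
Layer 43-95: 53 each from A, B, D, E = 53*4 = 212 chips; eligible A, B, D, E
Layer 96-164: 69 each from A, B, E = 69*3 = 207 chips; eligible A, B, E

Pot 1: 210 chips, eligible: A, B, D, E, F
Pot 2: 212 chips, eligible: A, B, D, E
Pot 3: 207 chips, eligible: A, B, E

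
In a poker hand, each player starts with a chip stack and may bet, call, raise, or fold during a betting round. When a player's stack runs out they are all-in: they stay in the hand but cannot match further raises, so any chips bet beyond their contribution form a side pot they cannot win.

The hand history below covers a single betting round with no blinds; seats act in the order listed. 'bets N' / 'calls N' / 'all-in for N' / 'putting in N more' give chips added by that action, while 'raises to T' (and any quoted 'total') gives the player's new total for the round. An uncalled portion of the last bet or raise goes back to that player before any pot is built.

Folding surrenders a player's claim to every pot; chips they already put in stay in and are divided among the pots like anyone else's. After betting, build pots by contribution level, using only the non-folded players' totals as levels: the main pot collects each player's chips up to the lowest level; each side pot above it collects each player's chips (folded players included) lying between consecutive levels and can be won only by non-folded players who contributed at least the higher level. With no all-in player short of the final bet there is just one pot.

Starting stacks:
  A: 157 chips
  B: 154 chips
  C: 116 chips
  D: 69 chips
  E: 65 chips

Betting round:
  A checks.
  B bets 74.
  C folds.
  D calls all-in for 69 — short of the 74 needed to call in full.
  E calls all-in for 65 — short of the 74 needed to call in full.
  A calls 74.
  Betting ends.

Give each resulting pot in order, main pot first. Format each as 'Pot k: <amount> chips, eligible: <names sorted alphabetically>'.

Contributions: A=74, B=74, D=69, E=65
Folded: C
Pot levels (distinct totals of non-folded players): 65, 69, 74
Layer 1-65: 65 each from A, B, D, E = 65*4 = 260 chips; eligible A, B, D, E
Layer 66-69: 4 each from A, B, D = 4*3 = 12 chips; eligible A, B, D
Layer 70-74: 5 each from A, B = 5*2 = 10 chips; eligible A, B

Pot 1: 260 chips, eligible: A, B, D, E
Pot 2: 12 chips, eligible: A, B, D
Pot 3: 10 chips, eligible: A, B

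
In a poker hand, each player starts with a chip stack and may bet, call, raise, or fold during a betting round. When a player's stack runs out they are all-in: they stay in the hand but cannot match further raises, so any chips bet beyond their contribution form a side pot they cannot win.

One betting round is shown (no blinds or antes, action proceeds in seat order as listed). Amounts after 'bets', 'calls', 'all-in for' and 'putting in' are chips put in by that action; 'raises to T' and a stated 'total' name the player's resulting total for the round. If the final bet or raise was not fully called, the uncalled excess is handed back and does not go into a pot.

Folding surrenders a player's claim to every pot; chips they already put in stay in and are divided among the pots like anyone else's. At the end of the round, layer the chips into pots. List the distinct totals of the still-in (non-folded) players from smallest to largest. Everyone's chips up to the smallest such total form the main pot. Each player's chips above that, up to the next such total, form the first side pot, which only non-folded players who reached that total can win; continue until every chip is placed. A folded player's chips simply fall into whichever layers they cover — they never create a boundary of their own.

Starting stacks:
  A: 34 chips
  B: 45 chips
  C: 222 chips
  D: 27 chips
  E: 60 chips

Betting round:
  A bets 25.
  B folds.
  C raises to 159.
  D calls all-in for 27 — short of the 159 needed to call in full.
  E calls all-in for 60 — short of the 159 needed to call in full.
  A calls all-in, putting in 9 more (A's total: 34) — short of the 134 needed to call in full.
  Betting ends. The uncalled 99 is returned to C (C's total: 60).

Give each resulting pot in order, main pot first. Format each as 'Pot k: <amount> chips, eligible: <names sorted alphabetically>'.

Pot 1: 108 chips, eligible: A, C, D, E
Pot 2: 21 chips, eligible: A, C, E
Pot 3: 52 chips, eligible: C, E

Derivation:
Contributions (after 99 returned to C): A=34, C=60, D=27, E=60
Folded: B
Pot levels (distinct totals of non-folded players): 27, 34, 60
Layer 1-27: 27 each from A, C, D, E = 27*4 = 108 chips; eligible A, C, D, E
Layer 28-34: 7 each from A, C, E = 7*3 = 21 chips; eligible A, C, E
Layer 35-60: 26 each from C, E = 26*2 = 52 chips; eligible C, E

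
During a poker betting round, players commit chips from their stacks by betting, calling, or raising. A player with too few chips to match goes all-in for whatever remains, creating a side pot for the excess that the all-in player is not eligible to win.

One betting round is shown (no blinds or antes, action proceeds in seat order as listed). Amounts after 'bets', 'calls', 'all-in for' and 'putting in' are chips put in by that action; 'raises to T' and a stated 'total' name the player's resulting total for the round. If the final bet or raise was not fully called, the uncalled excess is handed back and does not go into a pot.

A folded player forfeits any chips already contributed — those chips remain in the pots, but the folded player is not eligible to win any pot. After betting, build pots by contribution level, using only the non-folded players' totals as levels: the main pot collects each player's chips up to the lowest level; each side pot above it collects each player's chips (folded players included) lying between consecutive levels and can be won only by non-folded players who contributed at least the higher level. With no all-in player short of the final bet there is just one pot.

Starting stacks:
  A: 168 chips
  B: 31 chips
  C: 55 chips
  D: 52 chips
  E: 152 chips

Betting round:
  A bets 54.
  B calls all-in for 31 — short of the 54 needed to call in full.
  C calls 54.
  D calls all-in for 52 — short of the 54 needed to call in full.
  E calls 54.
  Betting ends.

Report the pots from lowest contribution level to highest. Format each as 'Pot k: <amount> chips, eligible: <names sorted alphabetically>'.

Pot 1: 155 chips, eligible: A, B, C, D, E
Pot 2: 84 chips, eligible: A, C, D, E
Pot 3: 6 chips, eligible: A, C, E

Derivation:
Contributions: A=54, B=31, C=54, D=52, E=54
Pot levels (distinct totals of non-folded players): 31, 52, 54
Layer 1-31: 31 each from A, B, C, D, E = 31*5 = 155 chips; eligible A, B, C, D, E
Layer 32-52: 21 each from A, C, D, E = 21*4 = 84 chips; eligible A, C, D, E
Layer 53-54: 2 each from A, C, E = 2*3 = 6 chips; eligible A, C, E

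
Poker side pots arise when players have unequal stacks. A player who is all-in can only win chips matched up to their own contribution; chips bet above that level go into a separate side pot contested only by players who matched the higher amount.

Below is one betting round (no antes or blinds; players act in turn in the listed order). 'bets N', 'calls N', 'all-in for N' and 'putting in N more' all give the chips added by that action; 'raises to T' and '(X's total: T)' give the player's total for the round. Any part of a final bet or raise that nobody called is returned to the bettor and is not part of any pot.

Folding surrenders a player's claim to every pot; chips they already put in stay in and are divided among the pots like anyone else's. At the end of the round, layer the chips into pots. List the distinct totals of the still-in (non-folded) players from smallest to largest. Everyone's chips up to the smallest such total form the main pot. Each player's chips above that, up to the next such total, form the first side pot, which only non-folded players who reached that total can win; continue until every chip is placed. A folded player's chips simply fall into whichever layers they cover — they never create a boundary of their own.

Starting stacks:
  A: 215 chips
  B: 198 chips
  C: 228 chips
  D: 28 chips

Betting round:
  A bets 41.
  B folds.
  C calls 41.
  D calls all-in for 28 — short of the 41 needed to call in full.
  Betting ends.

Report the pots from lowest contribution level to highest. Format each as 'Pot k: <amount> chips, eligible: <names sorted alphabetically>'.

Pot 1: 84 chips, eligible: A, C, D
Pot 2: 26 chips, eligible: A, C

Derivation:
Contributions: A=41, C=41, D=28
Folded: B
Pot levels (distinct totals of non-folded players): 28, 41
Layer 1-28: 28 each from A, C, D = 28*3 = 84 chips; eligible A, C, D
Layer 29-41: 13 each from A, C = 13*2 = 26 chips; eligible A, C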